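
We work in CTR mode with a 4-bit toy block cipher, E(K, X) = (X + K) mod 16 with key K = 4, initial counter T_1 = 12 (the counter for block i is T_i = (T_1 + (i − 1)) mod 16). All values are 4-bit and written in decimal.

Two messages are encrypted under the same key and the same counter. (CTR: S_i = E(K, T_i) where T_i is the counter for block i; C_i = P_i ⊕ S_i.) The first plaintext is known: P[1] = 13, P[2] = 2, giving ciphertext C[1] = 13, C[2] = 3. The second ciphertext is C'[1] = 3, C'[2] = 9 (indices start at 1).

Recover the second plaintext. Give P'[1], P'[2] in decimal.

P'[1] = 3, P'[2] = 8

In CTR with a reused counter, both messages share the same keystream S_i, so C_i ⊕ C'_i = P_i ⊕ P'_i and thus P'_i = P_i ⊕ C_i ⊕ C'_i.
P'[1]: 13 ⊕ 13 ⊕ 3 = 3.
P'[2]: 2 ⊕ 3 ⊕ 9 = 8.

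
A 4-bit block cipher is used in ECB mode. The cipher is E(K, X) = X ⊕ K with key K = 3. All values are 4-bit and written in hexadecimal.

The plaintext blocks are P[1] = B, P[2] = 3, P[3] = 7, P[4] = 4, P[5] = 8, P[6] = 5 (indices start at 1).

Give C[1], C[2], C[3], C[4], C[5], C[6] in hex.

C[1] = 8, C[2] = 0, C[3] = 4, C[4] = 7, C[5] = B, C[6] = 6

ECB encryption: C_i = E(K, P_i).
C[1]: E(K, B) = 8.
C[2]: E(K, 3) = 0.
C[3]: E(K, 7) = 4.
C[4]: E(K, 4) = 7.
C[5]: E(K, 8) = B.
C[6]: E(K, 5) = 6.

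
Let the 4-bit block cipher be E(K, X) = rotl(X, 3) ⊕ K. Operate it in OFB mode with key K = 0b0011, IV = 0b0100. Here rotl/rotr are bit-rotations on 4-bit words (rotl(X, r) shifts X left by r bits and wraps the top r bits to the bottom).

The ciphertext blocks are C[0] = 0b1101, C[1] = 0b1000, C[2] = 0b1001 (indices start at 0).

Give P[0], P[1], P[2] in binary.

OFB decryption: S_i = E(K, S_{i−1}) with S_{−1} = IV; P_i = C_i ⊕ S_i.
P[0]: S = E(K, 0b0100) = 0b0001; 0b1101 ⊕ 0b0001 = 0b1100.
P[1]: S = E(K, 0b0001) = 0b1011; 0b1000 ⊕ 0b1011 = 0b0011.
P[2]: S = E(K, 0b1011) = 0b1110; 0b1001 ⊕ 0b1110 = 0b0111.

P[0] = 0b1100, P[1] = 0b0011, P[2] = 0b0111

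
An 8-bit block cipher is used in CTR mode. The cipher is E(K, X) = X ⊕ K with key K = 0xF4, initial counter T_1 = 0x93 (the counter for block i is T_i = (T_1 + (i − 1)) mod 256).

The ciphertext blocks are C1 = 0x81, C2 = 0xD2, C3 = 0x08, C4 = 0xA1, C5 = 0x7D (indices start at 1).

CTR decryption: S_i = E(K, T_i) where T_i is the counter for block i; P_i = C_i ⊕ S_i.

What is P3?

P3: T = 0x95, S = E(K, T) = 0x61; 0x08 ⊕ 0x61 = 0x69.

P3 = 0x69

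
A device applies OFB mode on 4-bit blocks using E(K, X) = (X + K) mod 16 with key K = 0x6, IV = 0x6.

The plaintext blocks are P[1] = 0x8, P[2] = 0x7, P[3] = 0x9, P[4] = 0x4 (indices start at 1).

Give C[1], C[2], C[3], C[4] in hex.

C[1] = 0x4, C[2] = 0x5, C[3] = 0x1, C[4] = 0xA

OFB encryption: S_i = E(K, S_{i−1}) with S_{0} = IV; C_i = P_i ⊕ S_i.
C[1]: S = E(K, 0x6) = 0xC; 0x8 ⊕ 0xC = 0x4.
C[2]: S = E(K, 0xC) = 0x2; 0x7 ⊕ 0x2 = 0x5.
C[3]: S = E(K, 0x2) = 0x8; 0x9 ⊕ 0x8 = 0x1.
C[4]: S = E(K, 0x8) = 0xE; 0x4 ⊕ 0xE = 0xA.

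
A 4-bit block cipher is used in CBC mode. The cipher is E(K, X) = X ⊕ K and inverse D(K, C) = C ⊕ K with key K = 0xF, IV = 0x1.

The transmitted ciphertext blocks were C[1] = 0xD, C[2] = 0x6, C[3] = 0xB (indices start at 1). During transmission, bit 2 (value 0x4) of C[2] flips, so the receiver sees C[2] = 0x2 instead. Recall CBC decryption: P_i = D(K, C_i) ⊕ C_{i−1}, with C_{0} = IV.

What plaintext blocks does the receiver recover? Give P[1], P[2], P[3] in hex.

Only C[2] changed, to 0x2. In CBC, a change in C_i garbles P_i and flips the same bit in P_{i+1}. Decrypting the received ciphertext:
P[1]: D(K, 0xD) = 0x2; 0x2 ⊕ 0x1 = 0x3.
P[2]: D(K, 0x2) = 0xD; 0xD ⊕ 0xD = 0x0.
P[3]: D(K, 0xB) = 0x4; 0x4 ⊕ 0x2 = 0x6.
Blocks that differ from the original plaintext: P[2], P[3].

P[1] = 0x3, P[2] = 0x0, P[3] = 0x6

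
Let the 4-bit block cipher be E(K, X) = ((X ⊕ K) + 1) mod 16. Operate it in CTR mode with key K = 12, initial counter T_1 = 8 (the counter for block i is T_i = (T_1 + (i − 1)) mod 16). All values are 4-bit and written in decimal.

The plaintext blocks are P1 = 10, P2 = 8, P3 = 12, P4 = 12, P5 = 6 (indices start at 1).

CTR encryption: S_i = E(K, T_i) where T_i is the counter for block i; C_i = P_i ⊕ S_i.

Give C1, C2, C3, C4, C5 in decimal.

C1 = 15, C2 = 14, C3 = 11, C4 = 4, C5 = 7

C1: T = 8, S = E(K, T) = 5; 10 ⊕ 5 = 15.
C2: T = 9, S = E(K, T) = 6; 8 ⊕ 6 = 14.
C3: T = 10, S = E(K, T) = 7; 12 ⊕ 7 = 11.
C4: T = 11, S = E(K, T) = 8; 12 ⊕ 8 = 4.
C5: T = 12, S = E(K, T) = 1; 6 ⊕ 1 = 7.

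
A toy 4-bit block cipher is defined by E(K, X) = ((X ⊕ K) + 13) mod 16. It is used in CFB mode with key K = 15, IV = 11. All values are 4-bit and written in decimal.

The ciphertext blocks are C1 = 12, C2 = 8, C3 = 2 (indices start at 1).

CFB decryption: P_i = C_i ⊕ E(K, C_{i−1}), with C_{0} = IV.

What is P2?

P2: E(K, 12) = 0; 8 ⊕ 0 = 8.

P2 = 8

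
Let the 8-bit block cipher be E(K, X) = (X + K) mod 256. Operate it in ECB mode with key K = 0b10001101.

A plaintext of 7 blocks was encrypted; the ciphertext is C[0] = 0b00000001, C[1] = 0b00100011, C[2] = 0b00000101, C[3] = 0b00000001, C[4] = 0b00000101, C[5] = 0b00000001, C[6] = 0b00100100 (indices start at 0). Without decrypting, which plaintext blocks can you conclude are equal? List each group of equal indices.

ECB encrypts each block independently with the same key, so equal ciphertext blocks imply equal plaintext blocks.
C[0] = C[3] = C[5] = 0b00000001, so P[0] = P[3] = P[5].
C[2] = C[4] = 0b00000101, so P[2] = P[4].

P[0] = P[3] = P[5]; P[2] = P[4]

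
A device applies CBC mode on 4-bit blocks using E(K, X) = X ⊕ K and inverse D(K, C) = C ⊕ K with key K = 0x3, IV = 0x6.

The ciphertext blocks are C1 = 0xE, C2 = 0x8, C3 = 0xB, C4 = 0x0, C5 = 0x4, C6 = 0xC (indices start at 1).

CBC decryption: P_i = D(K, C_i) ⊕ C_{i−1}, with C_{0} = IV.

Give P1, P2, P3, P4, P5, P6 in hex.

P1 = 0xB, P2 = 0x5, P3 = 0x0, P4 = 0x8, P5 = 0x7, P6 = 0xB

P1: D(K, 0xE) = 0xD; 0xD ⊕ 0x6 = 0xB.
P2: D(K, 0x8) = 0xB; 0xB ⊕ 0xE = 0x5.
P3: D(K, 0xB) = 0x8; 0x8 ⊕ 0x8 = 0x0.
P4: D(K, 0x0) = 0x3; 0x3 ⊕ 0xB = 0x8.
P5: D(K, 0x4) = 0x7; 0x7 ⊕ 0x0 = 0x7.
P6: D(K, 0xC) = 0xF; 0xF ⊕ 0x4 = 0xB.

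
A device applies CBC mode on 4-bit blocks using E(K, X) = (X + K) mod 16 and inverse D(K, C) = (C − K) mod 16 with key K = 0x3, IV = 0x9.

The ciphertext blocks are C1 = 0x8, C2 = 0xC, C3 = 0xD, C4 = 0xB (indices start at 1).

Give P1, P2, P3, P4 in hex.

P1 = 0xC, P2 = 0x1, P3 = 0x6, P4 = 0x5

CBC decryption: P_i = D(K, C_i) ⊕ C_{i−1}, with C_{0} = IV.
P1: D(K, 0x8) = 0x5; 0x5 ⊕ 0x9 = 0xC.
P2: D(K, 0xC) = 0x9; 0x9 ⊕ 0x8 = 0x1.
P3: D(K, 0xD) = 0xA; 0xA ⊕ 0xC = 0x6.
P4: D(K, 0xB) = 0x8; 0x8 ⊕ 0xD = 0x5.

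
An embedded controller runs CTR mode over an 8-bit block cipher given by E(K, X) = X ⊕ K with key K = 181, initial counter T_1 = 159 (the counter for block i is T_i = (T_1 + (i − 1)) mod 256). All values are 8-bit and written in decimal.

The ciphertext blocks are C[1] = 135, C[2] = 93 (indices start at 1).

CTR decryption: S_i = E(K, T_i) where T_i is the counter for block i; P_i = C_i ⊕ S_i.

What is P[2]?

P[2] = 72

P[2]: T = 160, S = E(K, T) = 21; 93 ⊕ 21 = 72.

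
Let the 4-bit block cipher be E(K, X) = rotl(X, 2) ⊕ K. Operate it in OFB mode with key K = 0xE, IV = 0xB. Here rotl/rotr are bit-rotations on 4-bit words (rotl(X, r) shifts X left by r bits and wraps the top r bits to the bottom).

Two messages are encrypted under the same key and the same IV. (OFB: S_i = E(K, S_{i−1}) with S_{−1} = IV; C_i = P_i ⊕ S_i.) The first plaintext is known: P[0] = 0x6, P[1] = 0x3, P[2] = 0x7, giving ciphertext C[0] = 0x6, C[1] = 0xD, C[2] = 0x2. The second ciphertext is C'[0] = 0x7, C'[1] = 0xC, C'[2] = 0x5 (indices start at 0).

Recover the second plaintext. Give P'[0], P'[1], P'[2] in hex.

P'[0] = 0x7, P'[1] = 0x2, P'[2] = 0x0

In OFB with a reused IV, both messages share the same keystream S_i, so C_i ⊕ C'_i = P_i ⊕ P'_i and thus P'_i = P_i ⊕ C_i ⊕ C'_i.
P'[0]: 0x6 ⊕ 0x6 ⊕ 0x7 = 0x7.
P'[1]: 0x3 ⊕ 0xD ⊕ 0xC = 0x2.
P'[2]: 0x7 ⊕ 0x2 ⊕ 0x5 = 0x0.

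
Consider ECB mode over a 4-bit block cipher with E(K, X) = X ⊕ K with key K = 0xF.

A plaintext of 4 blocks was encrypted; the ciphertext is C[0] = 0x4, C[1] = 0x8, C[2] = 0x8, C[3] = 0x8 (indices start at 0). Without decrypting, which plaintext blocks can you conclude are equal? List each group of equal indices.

P[1] = P[2] = P[3]

ECB encrypts each block independently with the same key, so equal ciphertext blocks imply equal plaintext blocks.
C[1] = C[2] = C[3] = 0x8, so P[1] = P[2] = P[3].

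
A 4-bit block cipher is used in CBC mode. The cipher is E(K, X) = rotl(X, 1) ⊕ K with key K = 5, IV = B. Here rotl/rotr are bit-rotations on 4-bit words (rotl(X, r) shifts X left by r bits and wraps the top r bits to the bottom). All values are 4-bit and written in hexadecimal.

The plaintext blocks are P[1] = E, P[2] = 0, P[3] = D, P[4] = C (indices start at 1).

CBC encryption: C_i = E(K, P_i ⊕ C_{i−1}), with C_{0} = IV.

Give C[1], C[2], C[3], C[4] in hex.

C[1] = F, C[2] = A, C[3] = B, C[4] = B

C[1]: P[1] ⊕ B = 5; E(K, 5) = F.
C[2]: P[2] ⊕ F = F; E(K, F) = A.
C[3]: P[3] ⊕ A = 7; E(K, 7) = B.
C[4]: P[4] ⊕ B = 7; E(K, 7) = B.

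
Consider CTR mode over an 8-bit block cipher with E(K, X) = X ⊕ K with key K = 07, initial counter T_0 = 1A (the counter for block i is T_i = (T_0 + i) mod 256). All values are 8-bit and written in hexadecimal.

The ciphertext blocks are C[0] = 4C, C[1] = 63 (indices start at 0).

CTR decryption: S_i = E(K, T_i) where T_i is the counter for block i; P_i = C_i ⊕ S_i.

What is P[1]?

P[1]: T = 1B, S = E(K, T) = 1C; 63 ⊕ 1C = 7F.

P[1] = 7F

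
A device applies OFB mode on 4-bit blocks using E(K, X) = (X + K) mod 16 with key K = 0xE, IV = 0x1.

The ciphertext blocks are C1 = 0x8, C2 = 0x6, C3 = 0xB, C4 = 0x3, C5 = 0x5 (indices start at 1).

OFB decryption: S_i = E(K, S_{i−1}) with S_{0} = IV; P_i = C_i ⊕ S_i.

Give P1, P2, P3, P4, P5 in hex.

P1: S = E(K, 0x1) = 0xF; 0x8 ⊕ 0xF = 0x7.
P2: S = E(K, 0xF) = 0xD; 0x6 ⊕ 0xD = 0xB.
P3: S = E(K, 0xD) = 0xB; 0xB ⊕ 0xB = 0x0.
P4: S = E(K, 0xB) = 0x9; 0x3 ⊕ 0x9 = 0xA.
P5: S = E(K, 0x9) = 0x7; 0x5 ⊕ 0x7 = 0x2.

P1 = 0x7, P2 = 0xB, P3 = 0x0, P4 = 0xA, P5 = 0x2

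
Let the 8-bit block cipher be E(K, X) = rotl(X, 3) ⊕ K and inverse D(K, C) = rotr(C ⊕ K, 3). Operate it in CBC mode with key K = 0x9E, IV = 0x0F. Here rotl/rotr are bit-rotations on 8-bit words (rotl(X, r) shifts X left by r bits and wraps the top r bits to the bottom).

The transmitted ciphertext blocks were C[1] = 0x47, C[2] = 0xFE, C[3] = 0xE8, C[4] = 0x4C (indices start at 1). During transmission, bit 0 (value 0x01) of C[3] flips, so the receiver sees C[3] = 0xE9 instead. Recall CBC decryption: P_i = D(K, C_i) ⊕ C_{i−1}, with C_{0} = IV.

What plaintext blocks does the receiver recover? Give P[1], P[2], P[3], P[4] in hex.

P[1] = 0x34, P[2] = 0x4B, P[3] = 0x10, P[4] = 0xB3

Only C[3] changed, to 0xE9. In CBC, a change in C_i garbles P_i and flips the same bit in P_{i+1}. Decrypting the received ciphertext:
P[1]: D(K, 0x47) = 0x3B; 0x3B ⊕ 0x0F = 0x34.
P[2]: D(K, 0xFE) = 0x0C; 0x0C ⊕ 0x47 = 0x4B.
P[3]: D(K, 0xE9) = 0xEE; 0xEE ⊕ 0xFE = 0x10.
P[4]: D(K, 0x4C) = 0x5A; 0x5A ⊕ 0xE9 = 0xB3.
Blocks that differ from the original plaintext: P[3], P[4].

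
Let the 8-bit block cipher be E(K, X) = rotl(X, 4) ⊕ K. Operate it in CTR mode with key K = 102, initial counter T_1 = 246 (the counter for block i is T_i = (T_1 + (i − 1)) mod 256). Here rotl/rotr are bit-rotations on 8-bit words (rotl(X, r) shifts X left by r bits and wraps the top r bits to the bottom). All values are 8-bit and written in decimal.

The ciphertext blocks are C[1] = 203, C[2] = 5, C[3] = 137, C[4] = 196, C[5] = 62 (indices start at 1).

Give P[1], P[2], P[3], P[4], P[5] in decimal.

CTR decryption: S_i = E(K, T_i) where T_i is the counter for block i; P_i = C_i ⊕ S_i.
P[1]: T = 246, S = E(K, T) = 9; 203 ⊕ 9 = 194.
P[2]: T = 247, S = E(K, T) = 25; 5 ⊕ 25 = 28.
P[3]: T = 248, S = E(K, T) = 233; 137 ⊕ 233 = 96.
P[4]: T = 249, S = E(K, T) = 249; 196 ⊕ 249 = 61.
P[5]: T = 250, S = E(K, T) = 201; 62 ⊕ 201 = 247.

P[1] = 194, P[2] = 28, P[3] = 96, P[4] = 61, P[5] = 247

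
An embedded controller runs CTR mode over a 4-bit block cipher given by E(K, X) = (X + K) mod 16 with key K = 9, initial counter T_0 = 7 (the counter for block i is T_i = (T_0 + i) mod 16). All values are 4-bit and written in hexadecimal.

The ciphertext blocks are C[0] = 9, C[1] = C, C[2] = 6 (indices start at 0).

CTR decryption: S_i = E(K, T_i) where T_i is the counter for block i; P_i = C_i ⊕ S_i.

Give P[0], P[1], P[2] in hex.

P[0] = 9, P[1] = D, P[2] = 4

P[0]: T = 7, S = E(K, T) = 0; 9 ⊕ 0 = 9.
P[1]: T = 8, S = E(K, T) = 1; C ⊕ 1 = D.
P[2]: T = 9, S = E(K, T) = 2; 6 ⊕ 2 = 4.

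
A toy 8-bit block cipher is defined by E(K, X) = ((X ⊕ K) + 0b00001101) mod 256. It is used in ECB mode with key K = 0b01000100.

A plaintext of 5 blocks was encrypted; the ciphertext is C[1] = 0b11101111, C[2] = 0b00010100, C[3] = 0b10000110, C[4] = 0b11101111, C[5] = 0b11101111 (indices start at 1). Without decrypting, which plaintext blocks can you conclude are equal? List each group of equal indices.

P[1] = P[4] = P[5]

ECB encrypts each block independently with the same key, so equal ciphertext blocks imply equal plaintext blocks.
C[1] = C[4] = C[5] = 0b11101111, so P[1] = P[4] = P[5].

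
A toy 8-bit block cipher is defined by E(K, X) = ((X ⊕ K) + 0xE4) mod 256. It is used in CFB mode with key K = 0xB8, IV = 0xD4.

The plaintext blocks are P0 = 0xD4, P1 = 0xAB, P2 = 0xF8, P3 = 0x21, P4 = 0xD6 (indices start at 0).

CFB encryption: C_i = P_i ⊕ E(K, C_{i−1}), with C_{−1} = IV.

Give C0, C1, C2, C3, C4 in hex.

C0: E(K, 0xD4) = 0x50; 0xD4 ⊕ 0x50 = 0x84.
C1: E(K, 0x84) = 0x20; 0xAB ⊕ 0x20 = 0x8B.
C2: E(K, 0x8B) = 0x17; 0xF8 ⊕ 0x17 = 0xEF.
C3: E(K, 0xEF) = 0x3B; 0x21 ⊕ 0x3B = 0x1A.
C4: E(K, 0x1A) = 0x86; 0xD6 ⊕ 0x86 = 0x50.

C0 = 0x84, C1 = 0x8B, C2 = 0xEF, C3 = 0x1A, C4 = 0x50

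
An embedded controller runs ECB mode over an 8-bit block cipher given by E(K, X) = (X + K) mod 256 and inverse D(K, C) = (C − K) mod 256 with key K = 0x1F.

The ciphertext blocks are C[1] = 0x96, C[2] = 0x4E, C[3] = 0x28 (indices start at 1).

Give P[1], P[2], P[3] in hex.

P[1] = 0x77, P[2] = 0x2F, P[3] = 0x09

ECB decryption: P_i = D(K, C_i).
P[1]: D(K, 0x96) = 0x77.
P[2]: D(K, 0x4E) = 0x2F.
P[3]: D(K, 0x28) = 0x09.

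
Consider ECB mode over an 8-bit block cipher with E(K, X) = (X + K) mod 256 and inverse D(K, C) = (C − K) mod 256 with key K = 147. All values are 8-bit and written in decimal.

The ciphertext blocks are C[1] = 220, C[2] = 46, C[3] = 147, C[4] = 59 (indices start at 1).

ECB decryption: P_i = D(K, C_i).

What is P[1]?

P[1]: D(K, 220) = 73.

P[1] = 73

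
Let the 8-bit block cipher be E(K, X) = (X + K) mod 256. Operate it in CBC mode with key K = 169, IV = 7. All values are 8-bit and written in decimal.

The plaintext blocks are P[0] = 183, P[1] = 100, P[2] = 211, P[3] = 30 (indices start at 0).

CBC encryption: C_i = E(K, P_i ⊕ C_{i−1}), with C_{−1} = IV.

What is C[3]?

C[3] = 105

C[0]: P[0] ⊕ 7 = 176; E(K, 176) = 89.
C[1]: P[1] ⊕ 89 = 61; E(K, 61) = 230.
C[2]: P[2] ⊕ 230 = 53; E(K, 53) = 222.
C[3]: P[3] ⊕ 222 = 192; E(K, 192) = 105.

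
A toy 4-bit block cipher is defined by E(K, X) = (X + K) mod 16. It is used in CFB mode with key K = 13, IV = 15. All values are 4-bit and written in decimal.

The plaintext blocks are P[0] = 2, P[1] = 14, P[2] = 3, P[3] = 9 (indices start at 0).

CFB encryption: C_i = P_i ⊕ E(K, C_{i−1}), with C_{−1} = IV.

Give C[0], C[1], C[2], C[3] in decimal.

C[0]: E(K, 15) = 12; 2 ⊕ 12 = 14.
C[1]: E(K, 14) = 11; 14 ⊕ 11 = 5.
C[2]: E(K, 5) = 2; 3 ⊕ 2 = 1.
C[3]: E(K, 1) = 14; 9 ⊕ 14 = 7.

C[0] = 14, C[1] = 5, C[2] = 1, C[3] = 7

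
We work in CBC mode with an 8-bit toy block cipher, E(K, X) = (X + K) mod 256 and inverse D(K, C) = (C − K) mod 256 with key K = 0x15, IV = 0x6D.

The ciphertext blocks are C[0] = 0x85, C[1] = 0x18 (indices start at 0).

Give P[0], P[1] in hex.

CBC decryption: P_i = D(K, C_i) ⊕ C_{i−1}, with C_{−1} = IV.
P[0]: D(K, 0x85) = 0x70; 0x70 ⊕ 0x6D = 0x1D.
P[1]: D(K, 0x18) = 0x03; 0x03 ⊕ 0x85 = 0x86.

P[0] = 0x1D, P[1] = 0x86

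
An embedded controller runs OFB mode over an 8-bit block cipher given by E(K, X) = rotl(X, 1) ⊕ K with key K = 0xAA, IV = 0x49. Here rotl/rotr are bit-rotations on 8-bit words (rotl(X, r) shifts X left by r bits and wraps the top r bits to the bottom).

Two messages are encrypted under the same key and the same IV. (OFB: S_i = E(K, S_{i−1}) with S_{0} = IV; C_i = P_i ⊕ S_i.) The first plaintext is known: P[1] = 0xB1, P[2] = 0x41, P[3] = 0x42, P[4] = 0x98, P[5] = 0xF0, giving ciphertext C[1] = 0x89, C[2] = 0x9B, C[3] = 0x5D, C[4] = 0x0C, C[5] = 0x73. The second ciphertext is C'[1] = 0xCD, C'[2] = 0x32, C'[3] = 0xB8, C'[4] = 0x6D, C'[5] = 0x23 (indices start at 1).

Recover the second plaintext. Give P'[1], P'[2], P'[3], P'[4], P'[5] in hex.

P'[1] = 0xF5, P'[2] = 0xE8, P'[3] = 0xA7, P'[4] = 0xF9, P'[5] = 0xA0

In OFB with a reused IV, both messages share the same keystream S_i, so C_i ⊕ C'_i = P_i ⊕ P'_i and thus P'_i = P_i ⊕ C_i ⊕ C'_i.
P'[1]: 0xB1 ⊕ 0x89 ⊕ 0xCD = 0xF5.
P'[2]: 0x41 ⊕ 0x9B ⊕ 0x32 = 0xE8.
P'[3]: 0x42 ⊕ 0x5D ⊕ 0xB8 = 0xA7.
P'[4]: 0x98 ⊕ 0x0C ⊕ 0x6D = 0xF9.
P'[5]: 0xF0 ⊕ 0x73 ⊕ 0x23 = 0xA0.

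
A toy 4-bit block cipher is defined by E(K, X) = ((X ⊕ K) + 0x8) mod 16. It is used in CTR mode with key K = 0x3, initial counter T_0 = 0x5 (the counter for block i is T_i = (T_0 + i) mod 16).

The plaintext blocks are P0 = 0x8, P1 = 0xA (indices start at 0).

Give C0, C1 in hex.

CTR encryption: S_i = E(K, T_i) where T_i is the counter for block i; C_i = P_i ⊕ S_i.
C0: T = 0x5, S = E(K, T) = 0xE; 0x8 ⊕ 0xE = 0x6.
C1: T = 0x6, S = E(K, T) = 0xD; 0xA ⊕ 0xD = 0x7.

C0 = 0x6, C1 = 0x7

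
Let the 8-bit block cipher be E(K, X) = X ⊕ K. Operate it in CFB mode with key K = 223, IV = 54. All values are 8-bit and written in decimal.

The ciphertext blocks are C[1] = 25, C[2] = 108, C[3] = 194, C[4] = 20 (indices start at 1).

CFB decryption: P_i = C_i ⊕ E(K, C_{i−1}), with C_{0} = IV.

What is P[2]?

P[2] = 170

P[2]: E(K, 25) = 198; 108 ⊕ 198 = 170.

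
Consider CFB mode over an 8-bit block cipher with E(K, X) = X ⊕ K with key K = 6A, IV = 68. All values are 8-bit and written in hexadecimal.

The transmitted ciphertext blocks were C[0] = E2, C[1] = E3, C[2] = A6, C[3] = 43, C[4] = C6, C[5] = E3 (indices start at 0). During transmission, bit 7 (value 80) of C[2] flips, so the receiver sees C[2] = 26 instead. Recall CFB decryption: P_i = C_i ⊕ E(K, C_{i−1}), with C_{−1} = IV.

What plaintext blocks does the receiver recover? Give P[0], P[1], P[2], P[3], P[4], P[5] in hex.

Only C[2] changed, to 26. In CFB, a change in C_i flips the same bit in P_i and garbles P_{i+1}. Decrypting the received ciphertext:
P[0]: E(K, 68) = 02; E2 ⊕ 02 = E0.
P[1]: E(K, E2) = 88; E3 ⊕ 88 = 6B.
P[2]: E(K, E3) = 89; 26 ⊕ 89 = AF.
P[3]: E(K, 26) = 4C; 43 ⊕ 4C = 0F.
P[4]: E(K, 43) = 29; C6 ⊕ 29 = EF.
P[5]: E(K, C6) = AC; E3 ⊕ AC = 4F.
Blocks that differ from the original plaintext: P[2], P[3].

P[0] = E0, P[1] = 6B, P[2] = AF, P[3] = 0F, P[4] = EF, P[5] = 4F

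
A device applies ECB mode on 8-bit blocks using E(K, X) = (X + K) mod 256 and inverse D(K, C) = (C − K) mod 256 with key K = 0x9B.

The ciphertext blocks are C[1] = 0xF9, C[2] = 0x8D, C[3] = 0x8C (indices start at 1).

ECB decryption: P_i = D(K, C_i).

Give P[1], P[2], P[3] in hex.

P[1]: D(K, 0xF9) = 0x5E.
P[2]: D(K, 0x8D) = 0xF2.
P[3]: D(K, 0x8C) = 0xF1.

P[1] = 0x5E, P[2] = 0xF2, P[3] = 0xF1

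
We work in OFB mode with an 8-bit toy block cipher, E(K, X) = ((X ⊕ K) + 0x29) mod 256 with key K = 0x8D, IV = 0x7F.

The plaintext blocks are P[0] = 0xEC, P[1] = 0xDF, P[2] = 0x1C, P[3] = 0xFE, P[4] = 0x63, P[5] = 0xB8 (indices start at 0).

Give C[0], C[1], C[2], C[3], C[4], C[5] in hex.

OFB encryption: S_i = E(K, S_{i−1}) with S_{−1} = IV; C_i = P_i ⊕ S_i.
C[0]: S = E(K, 0x7F) = 0x1B; 0xEC ⊕ 0x1B = 0xF7.
C[1]: S = E(K, 0x1B) = 0xBF; 0xDF ⊕ 0xBF = 0x60.
C[2]: S = E(K, 0xBF) = 0x5B; 0x1C ⊕ 0x5B = 0x47.
C[3]: S = E(K, 0x5B) = 0xFF; 0xFE ⊕ 0xFF = 0x01.
C[4]: S = E(K, 0xFF) = 0x9B; 0x63 ⊕ 0x9B = 0xF8.
C[5]: S = E(K, 0x9B) = 0x3F; 0xB8 ⊕ 0x3F = 0x87.

C[0] = 0xF7, C[1] = 0x60, C[2] = 0x47, C[3] = 0x01, C[4] = 0xF8, C[5] = 0x87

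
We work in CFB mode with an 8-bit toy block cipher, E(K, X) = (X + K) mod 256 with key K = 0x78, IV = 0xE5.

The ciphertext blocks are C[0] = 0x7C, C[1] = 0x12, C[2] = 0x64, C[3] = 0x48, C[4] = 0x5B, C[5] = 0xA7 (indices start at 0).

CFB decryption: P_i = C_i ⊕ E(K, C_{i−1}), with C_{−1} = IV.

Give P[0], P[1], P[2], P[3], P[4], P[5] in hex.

P[0] = 0x21, P[1] = 0xE6, P[2] = 0xEE, P[3] = 0x94, P[4] = 0x9B, P[5] = 0x74

P[0]: E(K, 0xE5) = 0x5D; 0x7C ⊕ 0x5D = 0x21.
P[1]: E(K, 0x7C) = 0xF4; 0x12 ⊕ 0xF4 = 0xE6.
P[2]: E(K, 0x12) = 0x8A; 0x64 ⊕ 0x8A = 0xEE.
P[3]: E(K, 0x64) = 0xDC; 0x48 ⊕ 0xDC = 0x94.
P[4]: E(K, 0x48) = 0xC0; 0x5B ⊕ 0xC0 = 0x9B.
P[5]: E(K, 0x5B) = 0xD3; 0xA7 ⊕ 0xD3 = 0x74.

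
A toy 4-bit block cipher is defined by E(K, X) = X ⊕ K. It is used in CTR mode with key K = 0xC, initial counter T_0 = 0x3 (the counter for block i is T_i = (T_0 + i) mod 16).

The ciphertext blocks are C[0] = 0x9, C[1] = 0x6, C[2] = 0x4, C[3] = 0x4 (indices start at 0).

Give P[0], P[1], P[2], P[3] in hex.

P[0] = 0x6, P[1] = 0xE, P[2] = 0xD, P[3] = 0xE

CTR decryption: S_i = E(K, T_i) where T_i is the counter for block i; P_i = C_i ⊕ S_i.
P[0]: T = 0x3, S = E(K, T) = 0xF; 0x9 ⊕ 0xF = 0x6.
P[1]: T = 0x4, S = E(K, T) = 0x8; 0x6 ⊕ 0x8 = 0xE.
P[2]: T = 0x5, S = E(K, T) = 0x9; 0x4 ⊕ 0x9 = 0xD.
P[3]: T = 0x6, S = E(K, T) = 0xA; 0x4 ⊕ 0xA = 0xE.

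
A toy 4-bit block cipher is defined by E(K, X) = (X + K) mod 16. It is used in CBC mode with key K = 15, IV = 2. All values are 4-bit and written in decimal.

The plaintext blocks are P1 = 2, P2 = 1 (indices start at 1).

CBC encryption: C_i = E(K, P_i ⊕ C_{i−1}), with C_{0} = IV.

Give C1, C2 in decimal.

C1: P1 ⊕ 2 = 0; E(K, 0) = 15.
C2: P2 ⊕ 15 = 14; E(K, 14) = 13.

C1 = 15, C2 = 13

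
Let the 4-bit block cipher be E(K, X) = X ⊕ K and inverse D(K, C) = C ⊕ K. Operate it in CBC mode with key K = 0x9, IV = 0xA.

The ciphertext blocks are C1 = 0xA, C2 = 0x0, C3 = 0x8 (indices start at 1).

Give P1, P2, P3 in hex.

CBC decryption: P_i = D(K, C_i) ⊕ C_{i−1}, with C_{0} = IV.
P1: D(K, 0xA) = 0x3; 0x3 ⊕ 0xA = 0x9.
P2: D(K, 0x0) = 0x9; 0x9 ⊕ 0xA = 0x3.
P3: D(K, 0x8) = 0x1; 0x1 ⊕ 0x0 = 0x1.

P1 = 0x9, P2 = 0x3, P3 = 0x1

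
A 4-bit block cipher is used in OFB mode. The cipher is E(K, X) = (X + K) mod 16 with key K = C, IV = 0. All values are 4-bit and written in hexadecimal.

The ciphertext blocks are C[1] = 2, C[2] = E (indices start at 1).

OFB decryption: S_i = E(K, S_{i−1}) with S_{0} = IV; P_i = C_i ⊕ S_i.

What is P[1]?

P[1] = E

P[1]: S = E(K, 0) = C; 2 ⊕ C = E.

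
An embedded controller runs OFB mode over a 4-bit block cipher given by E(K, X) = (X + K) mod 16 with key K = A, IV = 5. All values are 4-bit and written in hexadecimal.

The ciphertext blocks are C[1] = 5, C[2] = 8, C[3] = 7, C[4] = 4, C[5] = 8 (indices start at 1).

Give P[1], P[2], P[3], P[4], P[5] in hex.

OFB decryption: S_i = E(K, S_{i−1}) with S_{0} = IV; P_i = C_i ⊕ S_i.
P[1]: S = E(K, 5) = F; 5 ⊕ F = A.
P[2]: S = E(K, F) = 9; 8 ⊕ 9 = 1.
P[3]: S = E(K, 9) = 3; 7 ⊕ 3 = 4.
P[4]: S = E(K, 3) = D; 4 ⊕ D = 9.
P[5]: S = E(K, D) = 7; 8 ⊕ 7 = F.

P[1] = A, P[2] = 1, P[3] = 4, P[4] = 9, P[5] = F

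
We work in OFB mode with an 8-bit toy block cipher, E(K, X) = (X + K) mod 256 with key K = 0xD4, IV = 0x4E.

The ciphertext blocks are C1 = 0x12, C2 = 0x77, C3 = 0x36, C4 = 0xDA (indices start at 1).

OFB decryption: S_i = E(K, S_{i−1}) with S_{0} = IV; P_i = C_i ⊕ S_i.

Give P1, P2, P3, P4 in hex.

P1: S = E(K, 0x4E) = 0x22; 0x12 ⊕ 0x22 = 0x30.
P2: S = E(K, 0x22) = 0xF6; 0x77 ⊕ 0xF6 = 0x81.
P3: S = E(K, 0xF6) = 0xCA; 0x36 ⊕ 0xCA = 0xFC.
P4: S = E(K, 0xCA) = 0x9E; 0xDA ⊕ 0x9E = 0x44.

P1 = 0x30, P2 = 0x81, P3 = 0xFC, P4 = 0x44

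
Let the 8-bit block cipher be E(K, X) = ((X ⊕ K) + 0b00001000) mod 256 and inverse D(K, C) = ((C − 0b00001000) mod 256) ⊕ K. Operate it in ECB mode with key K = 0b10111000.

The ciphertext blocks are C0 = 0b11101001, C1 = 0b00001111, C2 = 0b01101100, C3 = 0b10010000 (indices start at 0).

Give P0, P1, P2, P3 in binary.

ECB decryption: P_i = D(K, C_i).
P0: D(K, 0b11101001) = 0b01011001.
P1: D(K, 0b00001111) = 0b10111111.
P2: D(K, 0b01101100) = 0b11011100.
P3: D(K, 0b10010000) = 0b00110000.

P0 = 0b01011001, P1 = 0b10111111, P2 = 0b11011100, P3 = 0b00110000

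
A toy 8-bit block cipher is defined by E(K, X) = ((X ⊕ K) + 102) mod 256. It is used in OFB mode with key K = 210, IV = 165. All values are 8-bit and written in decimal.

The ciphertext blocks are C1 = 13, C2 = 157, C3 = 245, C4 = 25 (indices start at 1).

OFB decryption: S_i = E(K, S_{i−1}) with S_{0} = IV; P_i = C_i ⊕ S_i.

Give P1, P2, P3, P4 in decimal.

P1: S = E(K, 165) = 221; 13 ⊕ 221 = 208.
P2: S = E(K, 221) = 117; 157 ⊕ 117 = 232.
P3: S = E(K, 117) = 13; 245 ⊕ 13 = 248.
P4: S = E(K, 13) = 69; 25 ⊕ 69 = 92.

P1 = 208, P2 = 232, P3 = 248, P4 = 92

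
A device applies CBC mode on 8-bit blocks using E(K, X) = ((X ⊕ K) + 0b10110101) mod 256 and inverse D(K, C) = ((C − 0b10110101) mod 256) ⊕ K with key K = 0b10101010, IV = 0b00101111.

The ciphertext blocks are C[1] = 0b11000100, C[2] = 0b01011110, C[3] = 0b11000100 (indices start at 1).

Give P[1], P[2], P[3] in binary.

CBC decryption: P_i = D(K, C_i) ⊕ C_{i−1}, with C_{0} = IV.
P[1]: D(K, 0b11000100) = 0b10100101; 0b10100101 ⊕ 0b00101111 = 0b10001010.
P[2]: D(K, 0b01011110) = 0b00000011; 0b00000011 ⊕ 0b11000100 = 0b11000111.
P[3]: D(K, 0b11000100) = 0b10100101; 0b10100101 ⊕ 0b01011110 = 0b11111011.

P[1] = 0b10001010, P[2] = 0b11000111, P[3] = 0b11111011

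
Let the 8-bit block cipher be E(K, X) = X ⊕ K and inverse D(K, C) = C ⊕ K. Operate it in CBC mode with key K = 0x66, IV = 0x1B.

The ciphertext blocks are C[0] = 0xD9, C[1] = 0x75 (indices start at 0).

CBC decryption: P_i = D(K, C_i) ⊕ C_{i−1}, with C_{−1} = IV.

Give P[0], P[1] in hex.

P[0]: D(K, 0xD9) = 0xBF; 0xBF ⊕ 0x1B = 0xA4.
P[1]: D(K, 0x75) = 0x13; 0x13 ⊕ 0xD9 = 0xCA.

P[0] = 0xA4, P[1] = 0xCA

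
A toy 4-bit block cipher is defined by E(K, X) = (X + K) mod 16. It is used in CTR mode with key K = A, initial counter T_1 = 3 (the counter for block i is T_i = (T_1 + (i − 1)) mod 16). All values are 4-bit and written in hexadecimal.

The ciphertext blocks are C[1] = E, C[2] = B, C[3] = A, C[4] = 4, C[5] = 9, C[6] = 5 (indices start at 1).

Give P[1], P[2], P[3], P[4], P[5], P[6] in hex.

P[1] = 3, P[2] = 5, P[3] = 5, P[4] = 4, P[5] = 8, P[6] = 7

CTR decryption: S_i = E(K, T_i) where T_i is the counter for block i; P_i = C_i ⊕ S_i.
P[1]: T = 3, S = E(K, T) = D; E ⊕ D = 3.
P[2]: T = 4, S = E(K, T) = E; B ⊕ E = 5.
P[3]: T = 5, S = E(K, T) = F; A ⊕ F = 5.
P[4]: T = 6, S = E(K, T) = 0; 4 ⊕ 0 = 4.
P[5]: T = 7, S = E(K, T) = 1; 9 ⊕ 1 = 8.
P[6]: T = 8, S = E(K, T) = 2; 5 ⊕ 2 = 7.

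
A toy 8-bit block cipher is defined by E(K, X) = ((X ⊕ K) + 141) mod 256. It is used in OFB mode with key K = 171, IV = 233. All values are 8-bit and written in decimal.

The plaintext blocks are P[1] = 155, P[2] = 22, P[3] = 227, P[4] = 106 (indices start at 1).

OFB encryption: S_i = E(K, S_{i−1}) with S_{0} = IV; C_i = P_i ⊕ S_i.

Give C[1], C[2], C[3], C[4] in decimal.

C[1]: S = E(K, 233) = 207; 155 ⊕ 207 = 84.
C[2]: S = E(K, 207) = 241; 22 ⊕ 241 = 231.
C[3]: S = E(K, 241) = 231; 227 ⊕ 231 = 4.
C[4]: S = E(K, 231) = 217; 106 ⊕ 217 = 179.

C[1] = 84, C[2] = 231, C[3] = 4, C[4] = 179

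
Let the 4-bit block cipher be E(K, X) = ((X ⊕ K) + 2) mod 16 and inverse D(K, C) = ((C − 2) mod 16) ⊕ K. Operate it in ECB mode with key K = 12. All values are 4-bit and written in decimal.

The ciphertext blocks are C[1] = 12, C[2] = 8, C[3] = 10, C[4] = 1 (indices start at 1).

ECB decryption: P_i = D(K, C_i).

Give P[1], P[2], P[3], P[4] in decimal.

P[1]: D(K, 12) = 6.
P[2]: D(K, 8) = 10.
P[3]: D(K, 10) = 4.
P[4]: D(K, 1) = 3.

P[1] = 6, P[2] = 10, P[3] = 4, P[4] = 3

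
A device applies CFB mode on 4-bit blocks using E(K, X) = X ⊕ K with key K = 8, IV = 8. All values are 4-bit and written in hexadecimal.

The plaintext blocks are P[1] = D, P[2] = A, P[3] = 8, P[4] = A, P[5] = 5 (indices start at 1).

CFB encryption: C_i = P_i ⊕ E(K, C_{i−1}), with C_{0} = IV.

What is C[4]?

C[4] = D

C[1]: E(K, 8) = 0; D ⊕ 0 = D.
C[2]: E(K, D) = 5; A ⊕ 5 = F.
C[3]: E(K, F) = 7; 8 ⊕ 7 = F.
C[4]: E(K, F) = 7; A ⊕ 7 = D.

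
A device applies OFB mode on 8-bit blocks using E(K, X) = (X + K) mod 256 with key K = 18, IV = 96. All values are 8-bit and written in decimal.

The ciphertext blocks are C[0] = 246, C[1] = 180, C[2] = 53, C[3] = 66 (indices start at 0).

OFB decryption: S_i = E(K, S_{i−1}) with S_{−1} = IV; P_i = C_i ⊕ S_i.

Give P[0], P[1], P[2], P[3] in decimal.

P[0]: S = E(K, 96) = 114; 246 ⊕ 114 = 132.
P[1]: S = E(K, 114) = 132; 180 ⊕ 132 = 48.
P[2]: S = E(K, 132) = 150; 53 ⊕ 150 = 163.
P[3]: S = E(K, 150) = 168; 66 ⊕ 168 = 234.

P[0] = 132, P[1] = 48, P[2] = 163, P[3] = 234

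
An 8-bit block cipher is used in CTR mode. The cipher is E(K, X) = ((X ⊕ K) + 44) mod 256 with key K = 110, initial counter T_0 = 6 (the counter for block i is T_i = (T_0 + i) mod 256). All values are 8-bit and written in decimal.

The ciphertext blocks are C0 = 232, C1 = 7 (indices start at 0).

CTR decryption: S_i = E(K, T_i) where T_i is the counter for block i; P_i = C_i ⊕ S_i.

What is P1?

P1: T = 7, S = E(K, T) = 149; 7 ⊕ 149 = 146.

P1 = 146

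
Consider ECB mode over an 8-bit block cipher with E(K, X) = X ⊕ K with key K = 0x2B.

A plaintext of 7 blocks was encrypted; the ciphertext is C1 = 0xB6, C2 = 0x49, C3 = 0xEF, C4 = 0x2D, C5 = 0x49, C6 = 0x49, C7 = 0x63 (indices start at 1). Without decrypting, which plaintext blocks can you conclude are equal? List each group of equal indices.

P2 = P5 = P6

ECB encrypts each block independently with the same key, so equal ciphertext blocks imply equal plaintext blocks.
C2 = C5 = C6 = 0x49, so P2 = P5 = P6.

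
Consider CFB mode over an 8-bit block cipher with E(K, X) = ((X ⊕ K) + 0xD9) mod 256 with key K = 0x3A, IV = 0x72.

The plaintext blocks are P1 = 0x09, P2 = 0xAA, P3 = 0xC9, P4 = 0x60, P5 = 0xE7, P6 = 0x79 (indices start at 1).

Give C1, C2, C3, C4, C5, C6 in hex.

C1 = 0x28, C2 = 0x41, C3 = 0x9D, C4 = 0xE0, C5 = 0x54, C6 = 0x3E

CFB encryption: C_i = P_i ⊕ E(K, C_{i−1}), with C_{0} = IV.
C1: E(K, 0x72) = 0x21; 0x09 ⊕ 0x21 = 0x28.
C2: E(K, 0x28) = 0xEB; 0xAA ⊕ 0xEB = 0x41.
C3: E(K, 0x41) = 0x54; 0xC9 ⊕ 0x54 = 0x9D.
C4: E(K, 0x9D) = 0x80; 0x60 ⊕ 0x80 = 0xE0.
C5: E(K, 0xE0) = 0xB3; 0xE7 ⊕ 0xB3 = 0x54.
C6: E(K, 0x54) = 0x47; 0x79 ⊕ 0x47 = 0x3E.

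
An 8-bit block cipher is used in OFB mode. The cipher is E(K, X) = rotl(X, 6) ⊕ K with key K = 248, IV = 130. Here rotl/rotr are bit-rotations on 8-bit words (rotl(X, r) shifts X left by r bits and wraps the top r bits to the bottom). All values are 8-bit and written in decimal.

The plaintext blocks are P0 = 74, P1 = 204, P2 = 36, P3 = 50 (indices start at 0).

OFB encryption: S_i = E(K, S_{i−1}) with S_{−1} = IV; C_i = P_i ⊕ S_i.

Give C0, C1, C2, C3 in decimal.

C0 = 18, C1 = 34, C2 = 103, C3 = 26

C0: S = E(K, 130) = 88; 74 ⊕ 88 = 18.
C1: S = E(K, 88) = 238; 204 ⊕ 238 = 34.
C2: S = E(K, 238) = 67; 36 ⊕ 67 = 103.
C3: S = E(K, 67) = 40; 50 ⊕ 40 = 26.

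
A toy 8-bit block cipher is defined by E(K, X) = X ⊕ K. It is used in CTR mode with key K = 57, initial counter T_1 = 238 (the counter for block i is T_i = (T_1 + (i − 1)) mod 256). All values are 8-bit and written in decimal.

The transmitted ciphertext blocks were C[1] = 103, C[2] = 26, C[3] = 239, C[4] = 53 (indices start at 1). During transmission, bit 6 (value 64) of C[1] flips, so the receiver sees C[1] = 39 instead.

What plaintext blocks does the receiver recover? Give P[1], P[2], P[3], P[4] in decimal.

P[1] = 240, P[2] = 204, P[3] = 38, P[4] = 253

CTR decryption: S_i = E(K, T_i) where T_i is the counter for block i; P_i = C_i ⊕ S_i.
Only C[1] changed, to 39. In CTR, a change in C_i flips the same bit in P_i only; the keystream is unaffected. Decrypting the received ciphertext:
P[1]: T = 238, S = E(K, T) = 215; 39 ⊕ 215 = 240.
P[2]: T = 239, S = E(K, T) = 214; 26 ⊕ 214 = 204.
P[3]: T = 240, S = E(K, T) = 201; 239 ⊕ 201 = 38.
P[4]: T = 241, S = E(K, T) = 200; 53 ⊕ 200 = 253.
Blocks that differ from the original plaintext: P[1].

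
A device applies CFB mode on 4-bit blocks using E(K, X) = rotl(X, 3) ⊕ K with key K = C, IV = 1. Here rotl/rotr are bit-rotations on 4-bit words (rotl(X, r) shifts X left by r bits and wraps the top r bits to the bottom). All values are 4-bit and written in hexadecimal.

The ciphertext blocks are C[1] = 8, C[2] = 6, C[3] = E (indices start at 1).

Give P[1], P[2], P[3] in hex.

CFB decryption: P_i = C_i ⊕ E(K, C_{i−1}), with C_{0} = IV.
P[1]: E(K, 1) = 4; 8 ⊕ 4 = C.
P[2]: E(K, 8) = 8; 6 ⊕ 8 = E.
P[3]: E(K, 6) = F; E ⊕ F = 1.

P[1] = C, P[2] = E, P[3] = 1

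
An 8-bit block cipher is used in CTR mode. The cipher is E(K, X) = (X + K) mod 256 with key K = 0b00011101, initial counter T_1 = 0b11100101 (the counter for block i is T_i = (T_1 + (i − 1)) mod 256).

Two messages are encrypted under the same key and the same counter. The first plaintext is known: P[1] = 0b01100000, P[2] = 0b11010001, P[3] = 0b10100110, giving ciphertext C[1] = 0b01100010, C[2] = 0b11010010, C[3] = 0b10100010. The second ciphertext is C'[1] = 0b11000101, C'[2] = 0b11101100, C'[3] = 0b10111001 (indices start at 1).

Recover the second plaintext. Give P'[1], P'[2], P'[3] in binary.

In CTR with a reused counter, both messages share the same keystream S_i, so C_i ⊕ C'_i = P_i ⊕ P'_i and thus P'_i = P_i ⊕ C_i ⊕ C'_i.
P'[1]: 0b01100000 ⊕ 0b01100010 ⊕ 0b11000101 = 0b11000111.
P'[2]: 0b11010001 ⊕ 0b11010010 ⊕ 0b11101100 = 0b11101111.
P'[3]: 0b10100110 ⊕ 0b10100010 ⊕ 0b10111001 = 0b10111101.

P'[1] = 0b11000111, P'[2] = 0b11101111, P'[3] = 0b10111101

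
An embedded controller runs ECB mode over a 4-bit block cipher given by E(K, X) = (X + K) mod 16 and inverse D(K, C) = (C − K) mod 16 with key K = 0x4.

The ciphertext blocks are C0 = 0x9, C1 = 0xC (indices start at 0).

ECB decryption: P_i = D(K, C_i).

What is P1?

P1: D(K, 0xC) = 0x8.

P1 = 0x8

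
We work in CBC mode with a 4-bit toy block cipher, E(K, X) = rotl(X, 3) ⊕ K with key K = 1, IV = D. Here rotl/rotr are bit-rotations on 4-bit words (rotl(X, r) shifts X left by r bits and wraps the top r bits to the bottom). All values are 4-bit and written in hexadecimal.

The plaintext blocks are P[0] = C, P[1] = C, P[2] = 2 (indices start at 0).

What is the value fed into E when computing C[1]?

5

CBC encryption: C_i = E(K, P_i ⊕ C_{i−1}), with C_{−1} = IV.
C[0]: P[0] ⊕ D = 1; E(K, 1) = 9.
C[1]: P[1] ⊕ 9 = 5; E(K, 5) = B.
So the input to E for block [1] is 5.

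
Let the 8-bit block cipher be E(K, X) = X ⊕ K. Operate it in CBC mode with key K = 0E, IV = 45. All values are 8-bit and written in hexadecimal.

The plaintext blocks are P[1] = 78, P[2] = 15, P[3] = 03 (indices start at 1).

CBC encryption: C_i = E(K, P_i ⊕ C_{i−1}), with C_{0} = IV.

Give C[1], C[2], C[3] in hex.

C[1]: P[1] ⊕ 45 = 3D; E(K, 3D) = 33.
C[2]: P[2] ⊕ 33 = 26; E(K, 26) = 28.
C[3]: P[3] ⊕ 28 = 2B; E(K, 2B) = 25.

C[1] = 33, C[2] = 28, C[3] = 25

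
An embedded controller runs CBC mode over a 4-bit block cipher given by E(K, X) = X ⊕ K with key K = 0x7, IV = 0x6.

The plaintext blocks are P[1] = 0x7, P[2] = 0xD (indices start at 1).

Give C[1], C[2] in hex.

C[1] = 0x6, C[2] = 0xC

CBC encryption: C_i = E(K, P_i ⊕ C_{i−1}), with C_{0} = IV.
C[1]: P[1] ⊕ 0x6 = 0x1; E(K, 0x1) = 0x6.
C[2]: P[2] ⊕ 0x6 = 0xB; E(K, 0xB) = 0xC.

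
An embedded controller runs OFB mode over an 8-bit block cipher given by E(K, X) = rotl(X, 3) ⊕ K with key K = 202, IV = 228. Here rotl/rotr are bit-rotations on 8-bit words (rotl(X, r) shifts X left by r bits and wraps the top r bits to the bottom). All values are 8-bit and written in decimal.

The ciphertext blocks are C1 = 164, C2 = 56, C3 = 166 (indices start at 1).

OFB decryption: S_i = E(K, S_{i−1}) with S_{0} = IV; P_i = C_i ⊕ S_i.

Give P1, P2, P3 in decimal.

P1 = 73, P2 = 157, P3 = 65

P1: S = E(K, 228) = 237; 164 ⊕ 237 = 73.
P2: S = E(K, 237) = 165; 56 ⊕ 165 = 157.
P3: S = E(K, 165) = 231; 166 ⊕ 231 = 65.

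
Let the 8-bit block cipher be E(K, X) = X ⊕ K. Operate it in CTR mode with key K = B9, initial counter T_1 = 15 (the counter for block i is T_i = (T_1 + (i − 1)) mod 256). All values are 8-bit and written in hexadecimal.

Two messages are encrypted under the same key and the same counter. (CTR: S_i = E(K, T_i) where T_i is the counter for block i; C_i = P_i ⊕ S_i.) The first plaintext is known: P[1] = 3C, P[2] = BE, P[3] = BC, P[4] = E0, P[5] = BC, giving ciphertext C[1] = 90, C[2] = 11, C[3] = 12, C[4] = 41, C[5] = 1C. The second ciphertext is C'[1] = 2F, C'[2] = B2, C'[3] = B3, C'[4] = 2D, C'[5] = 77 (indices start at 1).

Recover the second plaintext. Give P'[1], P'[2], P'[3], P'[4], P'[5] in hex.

In CTR with a reused counter, both messages share the same keystream S_i, so C_i ⊕ C'_i = P_i ⊕ P'_i and thus P'_i = P_i ⊕ C_i ⊕ C'_i.
P'[1]: 3C ⊕ 90 ⊕ 2F = 83.
P'[2]: BE ⊕ 11 ⊕ B2 = 1D.
P'[3]: BC ⊕ 12 ⊕ B3 = 1D.
P'[4]: E0 ⊕ 41 ⊕ 2D = 8C.
P'[5]: BC ⊕ 1C ⊕ 77 = D7.

P'[1] = 83, P'[2] = 1D, P'[3] = 1D, P'[4] = 8C, P'[5] = D7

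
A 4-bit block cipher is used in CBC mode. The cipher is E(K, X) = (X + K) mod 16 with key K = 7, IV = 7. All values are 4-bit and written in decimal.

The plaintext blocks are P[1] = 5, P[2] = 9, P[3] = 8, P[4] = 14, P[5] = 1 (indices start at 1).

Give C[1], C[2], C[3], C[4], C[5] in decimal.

CBC encryption: C_i = E(K, P_i ⊕ C_{i−1}), with C_{0} = IV.
C[1]: P[1] ⊕ 7 = 2; E(K, 2) = 9.
C[2]: P[2] ⊕ 9 = 0; E(K, 0) = 7.
C[3]: P[3] ⊕ 7 = 15; E(K, 15) = 6.
C[4]: P[4] ⊕ 6 = 8; E(K, 8) = 15.
C[5]: P[5] ⊕ 15 = 14; E(K, 14) = 5.

C[1] = 9, C[2] = 7, C[3] = 6, C[4] = 15, C[5] = 5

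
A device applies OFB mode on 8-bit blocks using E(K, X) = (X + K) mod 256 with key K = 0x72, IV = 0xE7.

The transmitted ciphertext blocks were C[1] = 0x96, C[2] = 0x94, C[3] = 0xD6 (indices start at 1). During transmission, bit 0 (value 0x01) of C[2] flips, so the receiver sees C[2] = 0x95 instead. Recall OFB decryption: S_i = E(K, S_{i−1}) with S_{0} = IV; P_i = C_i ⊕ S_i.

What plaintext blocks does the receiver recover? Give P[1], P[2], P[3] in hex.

P[1] = 0xCF, P[2] = 0x5E, P[3] = 0xEB

Only C[2] changed, to 0x95. In OFB, a change in C_i flips the same bit in P_i only; the keystream is unaffected. Decrypting the received ciphertext:
P[1]: S = E(K, 0xE7) = 0x59; 0x96 ⊕ 0x59 = 0xCF.
P[2]: S = E(K, 0x59) = 0xCB; 0x95 ⊕ 0xCB = 0x5E.
P[3]: S = E(K, 0xCB) = 0x3D; 0xD6 ⊕ 0x3D = 0xEB.
Blocks that differ from the original plaintext: P[2].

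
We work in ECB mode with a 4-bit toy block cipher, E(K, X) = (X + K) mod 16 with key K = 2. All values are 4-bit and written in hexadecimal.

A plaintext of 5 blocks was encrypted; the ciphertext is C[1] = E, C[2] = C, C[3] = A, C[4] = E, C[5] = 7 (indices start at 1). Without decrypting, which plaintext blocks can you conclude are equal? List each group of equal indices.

P[1] = P[4]

ECB encrypts each block independently with the same key, so equal ciphertext blocks imply equal plaintext blocks.
C[1] = C[4] = E, so P[1] = P[4].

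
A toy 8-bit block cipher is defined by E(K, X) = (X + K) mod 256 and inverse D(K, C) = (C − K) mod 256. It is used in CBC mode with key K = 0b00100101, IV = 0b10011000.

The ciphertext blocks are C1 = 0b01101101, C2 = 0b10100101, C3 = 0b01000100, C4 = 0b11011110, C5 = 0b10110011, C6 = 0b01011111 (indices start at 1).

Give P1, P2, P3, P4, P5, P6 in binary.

CBC decryption: P_i = D(K, C_i) ⊕ C_{i−1}, with C_{0} = IV.
P1: D(K, 0b01101101) = 0b01001000; 0b01001000 ⊕ 0b10011000 = 0b11010000.
P2: D(K, 0b10100101) = 0b10000000; 0b10000000 ⊕ 0b01101101 = 0b11101101.
P3: D(K, 0b01000100) = 0b00011111; 0b00011111 ⊕ 0b10100101 = 0b10111010.
P4: D(K, 0b11011110) = 0b10111001; 0b10111001 ⊕ 0b01000100 = 0b11111101.
P5: D(K, 0b10110011) = 0b10001110; 0b10001110 ⊕ 0b11011110 = 0b01010000.
P6: D(K, 0b01011111) = 0b00111010; 0b00111010 ⊕ 0b10110011 = 0b10001001.

P1 = 0b11010000, P2 = 0b11101101, P3 = 0b10111010, P4 = 0b11111101, P5 = 0b01010000, P6 = 0b10001001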